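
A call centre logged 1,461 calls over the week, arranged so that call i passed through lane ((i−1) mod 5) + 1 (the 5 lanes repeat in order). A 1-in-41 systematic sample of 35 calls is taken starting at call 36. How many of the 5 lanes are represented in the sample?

5

Consecutive selections differ by k = 41, so their lane numbers differ by 41 mod 5 = 1.
gcd(41, 5) = 1, so the sample visits 5/1 = 5 distinct residues mod 5.
Start 36 is lane 1; the lanes hit are 1, 2, 3, 4, 5.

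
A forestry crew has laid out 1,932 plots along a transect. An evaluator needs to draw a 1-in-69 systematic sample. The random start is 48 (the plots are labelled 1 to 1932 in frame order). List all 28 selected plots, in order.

48, 117, 186, 255, 324, 393, 462, 531, 600, 669, 738, 807, 876, 945, 1014, 1083, 1152, 1221, 1290, 1359, 1428, 1497, 1566, 1635, 1704, 1773, 1842, 1911

plot 1: 48
plot 2: 48 + 69 = 117
plot 3: 117 + 69 = 186
plot 4: 186 + 69 = 255
plot 5: 255 + 69 = 324
plot 6: 324 + 69 = 393
plot 7: 393 + 69 = 462
plot 8: 462 + 69 = 531
plot 9: 531 + 69 = 600
plot 10: 600 + 69 = 669
plot 11: 669 + 69 = 738
plot 12: 738 + 69 = 807
plot 13: 807 + 69 = 876
plot 14: 876 + 69 = 945
plot 15: 945 + 69 = 1014
plot 16: 1014 + 69 = 1083
plot 17: 1083 + 69 = 1152
plot 18: 1152 + 69 = 1221
plot 19: 1221 + 69 = 1290
plot 20: 1290 + 69 = 1359
plot 21: 1359 + 69 = 1428
plot 22: 1428 + 69 = 1497
plot 23: 1497 + 69 = 1566
plot 24: 1566 + 69 = 1635
plot 25: 1635 + 69 = 1704
plot 26: 1704 + 69 = 1773
plot 27: 1773 + 69 = 1842
plot 28: 1842 + 69 = 1911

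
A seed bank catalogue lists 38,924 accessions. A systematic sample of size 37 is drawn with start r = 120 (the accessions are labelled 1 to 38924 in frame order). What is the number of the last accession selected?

k = 38924/37 = 1052
37th selection = r + (37−1)·k = 120 + 36×1052 = 120 + 37872 = 37992

37992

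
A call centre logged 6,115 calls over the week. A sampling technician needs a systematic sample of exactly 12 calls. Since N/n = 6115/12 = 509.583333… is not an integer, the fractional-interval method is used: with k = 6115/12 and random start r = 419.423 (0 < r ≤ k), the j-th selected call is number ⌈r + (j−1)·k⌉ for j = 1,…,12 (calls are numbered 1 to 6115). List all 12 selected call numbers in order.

j=1: r + 0k = 419.423 → ⌈·⌉ = 420
j=2: r + 1k = 929.006333… → ⌈·⌉ = 930
j=3: r + 2k = 1438.589666… → ⌈·⌉ = 1439
j=4: r + 3k = 1948.173 → ⌈·⌉ = 1949
j=5: r + 4k = 2457.756333… → ⌈·⌉ = 2458
j=6: r + 5k = 2967.339666… → ⌈·⌉ = 2968
j=7: r + 6k = 3476.923 → ⌈·⌉ = 3477
j=8: r + 7k = 3986.506333… → ⌈·⌉ = 3987
j=9: r + 8k = 4496.089666… → ⌈·⌉ = 4497
j=10: r + 9k = 5005.673 → ⌈·⌉ = 5006
j=11: r + 10k = 5515.256333… → ⌈·⌉ = 5516
j=12: r + 11k = 6024.839666… → ⌈·⌉ = 6025

420, 930, 1439, 1949, 2458, 2968, 3477, 3987, 4497, 5006, 5516, 6025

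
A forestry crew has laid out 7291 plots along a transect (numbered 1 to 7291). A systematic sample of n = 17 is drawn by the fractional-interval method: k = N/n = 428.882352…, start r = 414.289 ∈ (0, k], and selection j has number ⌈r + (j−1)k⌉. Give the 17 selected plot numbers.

j=1: r + 0k = 414.289 → ⌈·⌉ = 415
j=2: r + 1k = 843.171352… → ⌈·⌉ = 844
j=3: r + 2k = 1272.053705… → ⌈·⌉ = 1273
j=4: r + 3k = 1700.936058… → ⌈·⌉ = 1701
j=5: r + 4k = 2129.818411… → ⌈·⌉ = 2130
j=6: r + 5k = 2558.700764… → ⌈·⌉ = 2559
j=7: r + 6k = 2987.583117… → ⌈·⌉ = 2988
j=8: r + 7k = 3416.465470… → ⌈·⌉ = 3417
j=9: r + 8k = 3845.347823… → ⌈·⌉ = 3846
j=10: r + 9k = 4274.230176… → ⌈·⌉ = 4275
j=11: r + 10k = 4703.112529… → ⌈·⌉ = 4704
j=12: r + 11k = 5131.994882… → ⌈·⌉ = 5132
j=13: r + 12k = 5560.877235… → ⌈·⌉ = 5561
j=14: r + 13k = 5989.759588… → ⌈·⌉ = 5990
j=15: r + 14k = 6418.641941… → ⌈·⌉ = 6419
j=16: r + 15k = 6847.524294… → ⌈·⌉ = 6848
j=17: r + 16k = 7276.406647… → ⌈·⌉ = 7277

415, 844, 1273, 1701, 2130, 2559, 2988, 3417, 3846, 4275, 4704, 5132, 5561, 5990, 6419, 6848, 7277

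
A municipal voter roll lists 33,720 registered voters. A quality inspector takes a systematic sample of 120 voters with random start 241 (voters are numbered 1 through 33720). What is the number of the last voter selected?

k = 33720/120 = 281
120th selection = r + (120−1)·k = 241 + 119×281 = 241 + 33439 = 33680

33680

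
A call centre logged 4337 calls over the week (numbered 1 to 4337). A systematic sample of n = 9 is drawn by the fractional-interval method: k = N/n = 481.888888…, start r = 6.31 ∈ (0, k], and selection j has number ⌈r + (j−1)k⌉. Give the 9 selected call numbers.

j=1: r + 0k = 6.31 → ⌈·⌉ = 7
j=2: r + 1k = 488.198888… → ⌈·⌉ = 489
j=3: r + 2k = 970.087777… → ⌈·⌉ = 971
j=4: r + 3k = 1451.976666… → ⌈·⌉ = 1452
j=5: r + 4k = 1933.865555… → ⌈·⌉ = 1934
j=6: r + 5k = 2415.754444… → ⌈·⌉ = 2416
j=7: r + 6k = 2897.643333… → ⌈·⌉ = 2898
j=8: r + 7k = 3379.532222… → ⌈·⌉ = 3380
j=9: r + 8k = 3861.421111… → ⌈·⌉ = 3862

7, 489, 971, 1452, 1934, 2416, 2898, 3380, 3862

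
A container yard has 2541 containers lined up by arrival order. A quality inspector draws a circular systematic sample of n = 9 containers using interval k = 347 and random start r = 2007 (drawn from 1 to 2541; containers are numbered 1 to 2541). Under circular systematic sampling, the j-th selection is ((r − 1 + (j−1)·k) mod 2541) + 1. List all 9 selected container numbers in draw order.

2007, 2354, 160, 507, 854, 1201, 1548, 1895, 2242

Selection 1: 2007
Selection 2: 2007 + 347 = 2354
Selection 3: 2354 + 347 = 2701 → 2701 − 2541 = 160
Selection 4: 160 + 347 = 507
Selection 5: 507 + 347 = 854
Selection 6: 854 + 347 = 1201
Selection 7: 1201 + 347 = 1548
Selection 8: 1548 + 347 = 1895
Selection 9: 1895 + 347 = 2242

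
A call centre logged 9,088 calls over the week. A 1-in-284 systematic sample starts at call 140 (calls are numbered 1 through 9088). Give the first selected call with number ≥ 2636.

k = 284
Steps past start: ⌈(2636 − 140)/284⌉ = ⌈2496/284⌉ = 9
Selected call: 140 + 9×284 = 2696

2696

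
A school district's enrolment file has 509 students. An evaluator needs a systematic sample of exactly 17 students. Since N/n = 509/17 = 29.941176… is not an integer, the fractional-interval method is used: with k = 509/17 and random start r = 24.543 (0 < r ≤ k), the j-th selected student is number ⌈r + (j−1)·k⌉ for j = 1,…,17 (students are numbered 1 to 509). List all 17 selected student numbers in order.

j=1: r + 0k = 24.543 → ⌈·⌉ = 25
j=2: r + 1k = 54.484176… → ⌈·⌉ = 55
j=3: r + 2k = 84.425352… → ⌈·⌉ = 85
j=4: r + 3k = 114.366529… → ⌈·⌉ = 115
j=5: r + 4k = 144.307705… → ⌈·⌉ = 145
j=6: r + 5k = 174.248882… → ⌈·⌉ = 175
j=7: r + 6k = 204.190058… → ⌈·⌉ = 205
j=8: r + 7k = 234.131235… → ⌈·⌉ = 235
j=9: r + 8k = 264.072411… → ⌈·⌉ = 265
j=10: r + 9k = 294.013588… → ⌈·⌉ = 295
j=11: r + 10k = 323.954764… → ⌈·⌉ = 324
j=12: r + 11k = 353.895941… → ⌈·⌉ = 354
j=13: r + 12k = 383.837117… → ⌈·⌉ = 384
j=14: r + 13k = 413.778294… → ⌈·⌉ = 414
j=15: r + 14k = 443.719470… → ⌈·⌉ = 444
j=16: r + 15k = 473.660647… → ⌈·⌉ = 474
j=17: r + 16k = 503.601823… → ⌈·⌉ = 504

25, 55, 85, 115, 145, 175, 205, 235, 265, 295, 324, 354, 384, 414, 444, 474, 504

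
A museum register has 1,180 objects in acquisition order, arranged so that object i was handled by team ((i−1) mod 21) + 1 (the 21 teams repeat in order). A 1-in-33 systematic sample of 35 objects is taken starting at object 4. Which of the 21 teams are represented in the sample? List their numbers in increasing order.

Consecutive selections differ by k = 33, so their team numbers differ by 33 mod 21 = 12.
gcd(33, 21) = 3, so the sample visits 21/3 = 7 distinct residues mod 21.
Start 4 is team 4; the teams hit are 1, 4, 7, 10, 13, 16, 19.

1, 4, 7, 10, 13, 16, 19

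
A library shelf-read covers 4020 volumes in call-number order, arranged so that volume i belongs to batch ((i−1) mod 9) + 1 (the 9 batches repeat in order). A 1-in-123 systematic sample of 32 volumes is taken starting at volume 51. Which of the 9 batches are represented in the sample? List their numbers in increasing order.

Consecutive selections differ by k = 123, so their batch numbers differ by 123 mod 9 = 6.
gcd(123, 9) = 3, so the sample visits 9/3 = 3 distinct residues mod 9.
Start 51 is batch 6; the batches hit are 3, 6, 9.

3, 6, 9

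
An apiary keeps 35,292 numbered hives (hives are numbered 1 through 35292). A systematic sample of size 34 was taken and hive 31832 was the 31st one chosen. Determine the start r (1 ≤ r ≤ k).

692

k = 35292/34 = 1038
r = 31832 − (31−1)×1038 = 31832 − 31140 = 692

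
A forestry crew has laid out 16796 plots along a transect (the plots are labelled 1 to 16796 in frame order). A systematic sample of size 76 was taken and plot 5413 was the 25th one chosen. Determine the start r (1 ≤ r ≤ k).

109

k = 16796/76 = 221
r = 5413 − (25−1)×221 = 5413 − 5304 = 109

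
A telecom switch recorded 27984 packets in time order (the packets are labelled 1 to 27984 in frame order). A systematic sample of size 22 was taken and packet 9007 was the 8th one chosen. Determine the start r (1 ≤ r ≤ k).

k = 27984/22 = 1272
r = 9007 − (8−1)×1272 = 9007 − 8904 = 103

103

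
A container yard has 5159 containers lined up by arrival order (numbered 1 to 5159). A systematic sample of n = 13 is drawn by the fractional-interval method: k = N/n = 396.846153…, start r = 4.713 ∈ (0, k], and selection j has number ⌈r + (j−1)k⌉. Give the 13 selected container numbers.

5, 402, 799, 1196, 1593, 1989, 2386, 2783, 3180, 3577, 3974, 4371, 4767

j=1: r + 0k = 4.713 → ⌈·⌉ = 5
j=2: r + 1k = 401.559153… → ⌈·⌉ = 402
j=3: r + 2k = 798.405307… → ⌈·⌉ = 799
j=4: r + 3k = 1195.251461… → ⌈·⌉ = 1196
j=5: r + 4k = 1592.097615… → ⌈·⌉ = 1593
j=6: r + 5k = 1988.943769… → ⌈·⌉ = 1989
j=7: r + 6k = 2385.789923… → ⌈·⌉ = 2386
j=8: r + 7k = 2782.636076… → ⌈·⌉ = 2783
j=9: r + 8k = 3179.482230… → ⌈·⌉ = 3180
j=10: r + 9k = 3576.328384… → ⌈·⌉ = 3577
j=11: r + 10k = 3973.174538… → ⌈·⌉ = 3974
j=12: r + 11k = 4370.020692… → ⌈·⌉ = 4371
j=13: r + 12k = 4766.866846… → ⌈·⌉ = 4767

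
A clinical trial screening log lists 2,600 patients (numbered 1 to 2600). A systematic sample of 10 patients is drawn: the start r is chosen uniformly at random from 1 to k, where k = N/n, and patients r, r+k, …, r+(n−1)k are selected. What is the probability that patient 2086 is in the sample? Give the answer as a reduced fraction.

1/260

k = 2600/10 = 260.
Patient 2086 is selected iff r ≡ 2086 (mod 260); exactly one such r in {1,…,260}.
Inclusion probability = 1/260.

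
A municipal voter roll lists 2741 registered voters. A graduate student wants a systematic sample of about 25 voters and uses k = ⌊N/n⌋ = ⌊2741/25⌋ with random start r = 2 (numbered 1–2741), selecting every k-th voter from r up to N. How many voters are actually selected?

26

k = ⌊2741/25⌋ = 109
Achieved size = ⌊(2741 − 2)/109⌋ + 1 = ⌊2739/109⌋ + 1 = 25 + 1 = 26
(last selection: 2 + 25×109 = 2727 ≤ 2741; next would be 2836 > 2741)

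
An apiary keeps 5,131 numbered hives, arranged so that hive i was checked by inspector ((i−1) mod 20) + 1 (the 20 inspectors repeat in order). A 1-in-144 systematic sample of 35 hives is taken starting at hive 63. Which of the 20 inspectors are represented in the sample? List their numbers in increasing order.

Consecutive selections differ by k = 144, so their inspector numbers differ by 144 mod 20 = 4.
gcd(144, 20) = 4, so the sample visits 20/4 = 5 distinct residues mod 20.
Start 63 is inspector 3; the inspectors hit are 3, 7, 11, 15, 19.

3, 7, 11, 15, 19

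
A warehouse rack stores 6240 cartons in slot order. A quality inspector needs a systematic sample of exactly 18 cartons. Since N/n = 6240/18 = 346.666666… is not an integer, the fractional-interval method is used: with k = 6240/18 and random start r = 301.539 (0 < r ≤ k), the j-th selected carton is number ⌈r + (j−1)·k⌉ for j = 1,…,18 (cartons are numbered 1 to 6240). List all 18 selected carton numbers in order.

302, 649, 995, 1342, 1689, 2035, 2382, 2729, 3075, 3422, 3769, 4115, 4462, 4809, 5155, 5502, 5849, 6195

j=1: r + 0k = 301.539 → ⌈·⌉ = 302
j=2: r + 1k = 648.205666… → ⌈·⌉ = 649
j=3: r + 2k = 994.872333… → ⌈·⌉ = 995
j=4: r + 3k = 1341.539 → ⌈·⌉ = 1342
j=5: r + 4k = 1688.205666… → ⌈·⌉ = 1689
j=6: r + 5k = 2034.872333… → ⌈·⌉ = 2035
j=7: r + 6k = 2381.539 → ⌈·⌉ = 2382
j=8: r + 7k = 2728.205666… → ⌈·⌉ = 2729
j=9: r + 8k = 3074.872333… → ⌈·⌉ = 3075
j=10: r + 9k = 3421.539 → ⌈·⌉ = 3422
j=11: r + 10k = 3768.205666… → ⌈·⌉ = 3769
j=12: r + 11k = 4114.872333… → ⌈·⌉ = 4115
j=13: r + 12k = 4461.539 → ⌈·⌉ = 4462
j=14: r + 13k = 4808.205666… → ⌈·⌉ = 4809
j=15: r + 14k = 5154.872333… → ⌈·⌉ = 5155
j=16: r + 15k = 5501.539 → ⌈·⌉ = 5502
j=17: r + 16k = 5848.205666… → ⌈·⌉ = 5849
j=18: r + 17k = 6194.872333… → ⌈·⌉ = 6195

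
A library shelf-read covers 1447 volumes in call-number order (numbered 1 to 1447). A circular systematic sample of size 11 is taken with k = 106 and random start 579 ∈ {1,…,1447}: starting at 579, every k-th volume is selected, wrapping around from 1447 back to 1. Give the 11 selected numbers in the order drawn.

579, 685, 791, 897, 1003, 1109, 1215, 1321, 1427, 86, 192

Selection 1: 579
Selection 2: 579 + 106 = 685
Selection 3: 685 + 106 = 791
Selection 4: 791 + 106 = 897
Selection 5: 897 + 106 = 1003
Selection 6: 1003 + 106 = 1109
Selection 7: 1109 + 106 = 1215
Selection 8: 1215 + 106 = 1321
Selection 9: 1321 + 106 = 1427
Selection 10: 1427 + 106 = 1533 → 1533 − 1447 = 86
Selection 11: 86 + 106 = 192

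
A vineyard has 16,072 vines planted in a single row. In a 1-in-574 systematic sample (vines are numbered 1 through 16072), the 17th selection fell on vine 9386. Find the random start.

k = 574
r = 9386 − (17−1)×574 = 9386 − 9184 = 202

202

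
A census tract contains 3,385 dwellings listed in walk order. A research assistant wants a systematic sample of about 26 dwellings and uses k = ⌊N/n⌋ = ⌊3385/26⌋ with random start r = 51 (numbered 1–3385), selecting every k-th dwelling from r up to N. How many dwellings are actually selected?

26

k = ⌊3385/26⌋ = 130
Achieved size = ⌊(3385 − 51)/130⌋ + 1 = ⌊3334/130⌋ + 1 = 25 + 1 = 26
(last selection: 51 + 25×130 = 3301 ≤ 3385; next would be 3431 > 3385)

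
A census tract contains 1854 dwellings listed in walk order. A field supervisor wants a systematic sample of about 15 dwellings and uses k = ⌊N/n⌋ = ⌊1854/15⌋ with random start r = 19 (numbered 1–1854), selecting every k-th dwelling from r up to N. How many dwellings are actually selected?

k = ⌊1854/15⌋ = 123
Achieved size = ⌊(1854 − 19)/123⌋ + 1 = ⌊1835/123⌋ + 1 = 14 + 1 = 15
(last selection: 19 + 14×123 = 1741 ≤ 1854; next would be 1864 > 1854)

15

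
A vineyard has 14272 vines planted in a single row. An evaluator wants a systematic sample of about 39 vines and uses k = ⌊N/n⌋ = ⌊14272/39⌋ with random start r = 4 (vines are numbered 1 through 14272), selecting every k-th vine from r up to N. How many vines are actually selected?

40

k = ⌊14272/39⌋ = 365
Achieved size = ⌊(14272 − 4)/365⌋ + 1 = ⌊14268/365⌋ + 1 = 39 + 1 = 40
(last selection: 4 + 39×365 = 14239 ≤ 14272; next would be 14604 > 14272)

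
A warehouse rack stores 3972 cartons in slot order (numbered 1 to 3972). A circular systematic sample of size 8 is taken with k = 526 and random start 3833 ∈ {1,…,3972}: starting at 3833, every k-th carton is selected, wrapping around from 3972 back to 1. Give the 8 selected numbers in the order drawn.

Selection 1: 3833
Selection 2: 3833 + 526 = 4359 → 4359 − 3972 = 387
Selection 3: 387 + 526 = 913
Selection 4: 913 + 526 = 1439
Selection 5: 1439 + 526 = 1965
Selection 6: 1965 + 526 = 2491
Selection 7: 2491 + 526 = 3017
Selection 8: 3017 + 526 = 3543

3833, 387, 913, 1439, 1965, 2491, 3017, 3543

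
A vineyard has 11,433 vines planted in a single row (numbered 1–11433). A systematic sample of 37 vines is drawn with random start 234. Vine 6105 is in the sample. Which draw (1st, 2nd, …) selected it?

20

k = 11433/37 = 309
position = (6105 − 234)/309 + 1 = 5871/309 + 1 = 19 + 1 = 20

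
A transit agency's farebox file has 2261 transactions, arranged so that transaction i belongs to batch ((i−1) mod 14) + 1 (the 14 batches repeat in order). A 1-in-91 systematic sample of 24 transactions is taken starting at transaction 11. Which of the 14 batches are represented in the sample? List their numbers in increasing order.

Consecutive selections differ by k = 91, so their batch numbers differ by 91 mod 14 = 7.
gcd(91, 14) = 7, so the sample visits 14/7 = 2 distinct residues mod 14.
Start 11 is batch 11; the batches hit are 4, 11.

4, 11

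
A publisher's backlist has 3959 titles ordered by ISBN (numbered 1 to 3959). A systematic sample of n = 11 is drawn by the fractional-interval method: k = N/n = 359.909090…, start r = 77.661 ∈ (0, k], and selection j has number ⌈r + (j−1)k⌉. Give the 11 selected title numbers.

j=1: r + 0k = 77.661 → ⌈·⌉ = 78
j=2: r + 1k = 437.570090… → ⌈·⌉ = 438
j=3: r + 2k = 797.479181… → ⌈·⌉ = 798
j=4: r + 3k = 1157.388272… → ⌈·⌉ = 1158
j=5: r + 4k = 1517.297363… → ⌈·⌉ = 1518
j=6: r + 5k = 1877.206454… → ⌈·⌉ = 1878
j=7: r + 6k = 2237.115545… → ⌈·⌉ = 2238
j=8: r + 7k = 2597.024636… → ⌈·⌉ = 2598
j=9: r + 8k = 2956.933727… → ⌈·⌉ = 2957
j=10: r + 9k = 3316.842818… → ⌈·⌉ = 3317
j=11: r + 10k = 3676.751909… → ⌈·⌉ = 3677

78, 438, 798, 1158, 1518, 1878, 2238, 2598, 2957, 3317, 3677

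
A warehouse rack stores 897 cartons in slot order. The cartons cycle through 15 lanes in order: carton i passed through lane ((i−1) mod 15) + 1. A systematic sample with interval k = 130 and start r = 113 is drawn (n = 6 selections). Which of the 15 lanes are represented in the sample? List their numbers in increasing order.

3, 8, 13

Consecutive selections differ by k = 130, so their lane numbers differ by 130 mod 15 = 10.
gcd(130, 15) = 5, so the sample visits 15/5 = 3 distinct residues mod 15.
Start 113 is lane 8; the lanes hit are 3, 8, 13.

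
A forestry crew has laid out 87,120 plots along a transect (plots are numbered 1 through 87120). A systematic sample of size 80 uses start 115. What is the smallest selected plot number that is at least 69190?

69811

k = 87120/80 = 1089
Steps past start: ⌈(69190 − 115)/1089⌉ = ⌈69075/1089⌉ = 64
Selected plot: 115 + 64×1089 = 69811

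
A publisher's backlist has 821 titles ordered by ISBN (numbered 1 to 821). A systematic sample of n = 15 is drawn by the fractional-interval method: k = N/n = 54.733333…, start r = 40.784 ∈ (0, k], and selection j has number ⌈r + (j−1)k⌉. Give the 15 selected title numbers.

41, 96, 151, 205, 260, 315, 370, 424, 479, 534, 589, 643, 698, 753, 808

j=1: r + 0k = 40.784 → ⌈·⌉ = 41
j=2: r + 1k = 95.517333… → ⌈·⌉ = 96
j=3: r + 2k = 150.250666… → ⌈·⌉ = 151
j=4: r + 3k = 204.984 → ⌈·⌉ = 205
j=5: r + 4k = 259.717333… → ⌈·⌉ = 260
j=6: r + 5k = 314.450666… → ⌈·⌉ = 315
j=7: r + 6k = 369.184 → ⌈·⌉ = 370
j=8: r + 7k = 423.917333… → ⌈·⌉ = 424
j=9: r + 8k = 478.650666… → ⌈·⌉ = 479
j=10: r + 9k = 533.384 → ⌈·⌉ = 534
j=11: r + 10k = 588.117333… → ⌈·⌉ = 589
j=12: r + 11k = 642.850666… → ⌈·⌉ = 643
j=13: r + 12k = 697.584 → ⌈·⌉ = 698
j=14: r + 13k = 752.317333… → ⌈·⌉ = 753
j=15: r + 14k = 807.050666… → ⌈·⌉ = 808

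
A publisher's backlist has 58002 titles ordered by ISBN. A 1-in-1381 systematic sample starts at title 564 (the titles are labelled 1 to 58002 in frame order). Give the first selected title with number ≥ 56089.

k = 1381
Steps past start: ⌈(56089 − 564)/1381⌉ = ⌈55525/1381⌉ = 41
Selected title: 564 + 41×1381 = 57185

57185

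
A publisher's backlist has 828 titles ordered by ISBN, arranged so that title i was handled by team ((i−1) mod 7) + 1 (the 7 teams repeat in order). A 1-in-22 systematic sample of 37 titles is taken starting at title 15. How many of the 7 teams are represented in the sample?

Consecutive selections differ by k = 22, so their team numbers differ by 22 mod 7 = 1.
gcd(22, 7) = 1, so the sample visits 7/1 = 7 distinct residues mod 7.
Start 15 is team 1; the teams hit are 1, 2, 3, 4, 5, 6, 7.

7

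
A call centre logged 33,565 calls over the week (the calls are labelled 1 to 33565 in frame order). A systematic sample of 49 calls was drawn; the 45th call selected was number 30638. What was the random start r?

k = 33565/49 = 685
r = 30638 − (45−1)×685 = 30638 − 30140 = 498

498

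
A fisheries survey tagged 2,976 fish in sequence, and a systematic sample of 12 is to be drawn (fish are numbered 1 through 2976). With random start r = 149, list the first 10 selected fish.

149, 397, 645, 893, 1141, 1389, 1637, 1885, 2133, 2381

k = N/n = 2976/12 = 248
fish 1: 149
fish 2: 149 + 248 = 397
fish 3: 397 + 248 = 645
fish 4: 645 + 248 = 893
fish 5: 893 + 248 = 1141
fish 6: 1141 + 248 = 1389
fish 7: 1389 + 248 = 1637
fish 8: 1637 + 248 = 1885
fish 9: 1885 + 248 = 2133
fish 10: 2133 + 248 = 2381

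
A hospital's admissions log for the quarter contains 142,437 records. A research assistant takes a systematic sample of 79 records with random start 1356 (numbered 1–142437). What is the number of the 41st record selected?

k = 142437/79 = 1803
41st selection = r + (41−1)·k = 1356 + 40×1803 = 1356 + 72120 = 73476

73476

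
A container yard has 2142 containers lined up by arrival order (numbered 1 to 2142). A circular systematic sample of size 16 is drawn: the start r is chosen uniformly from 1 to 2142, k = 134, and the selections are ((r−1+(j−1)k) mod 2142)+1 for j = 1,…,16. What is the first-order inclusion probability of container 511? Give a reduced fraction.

For each position j, as r ranges over 1…2142 the j-th selection hits every container exactly once, so container 511 is selected for exactly 16 of the 2142 starts.
Inclusion probability = 16/2142 = 8/1071.

8/1071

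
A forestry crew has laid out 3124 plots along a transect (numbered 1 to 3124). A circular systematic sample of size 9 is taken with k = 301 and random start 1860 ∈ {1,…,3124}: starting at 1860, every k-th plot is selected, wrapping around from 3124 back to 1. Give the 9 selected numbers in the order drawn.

Selection 1: 1860
Selection 2: 1860 + 301 = 2161
Selection 3: 2161 + 301 = 2462
Selection 4: 2462 + 301 = 2763
Selection 5: 2763 + 301 = 3064
Selection 6: 3064 + 301 = 3365 → 3365 − 3124 = 241
Selection 7: 241 + 301 = 542
Selection 8: 542 + 301 = 843
Selection 9: 843 + 301 = 1144

1860, 2161, 2462, 2763, 3064, 241, 542, 843, 1144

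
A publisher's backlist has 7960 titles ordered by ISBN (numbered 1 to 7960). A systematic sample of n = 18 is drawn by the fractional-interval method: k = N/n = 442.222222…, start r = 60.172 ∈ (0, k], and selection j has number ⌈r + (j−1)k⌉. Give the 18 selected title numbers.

j=1: r + 0k = 60.172 → ⌈·⌉ = 61
j=2: r + 1k = 502.394222… → ⌈·⌉ = 503
j=3: r + 2k = 944.616444… → ⌈·⌉ = 945
j=4: r + 3k = 1386.838666… → ⌈·⌉ = 1387
j=5: r + 4k = 1829.060888… → ⌈·⌉ = 1830
j=6: r + 5k = 2271.283111… → ⌈·⌉ = 2272
j=7: r + 6k = 2713.505333… → ⌈·⌉ = 2714
j=8: r + 7k = 3155.727555… → ⌈·⌉ = 3156
j=9: r + 8k = 3597.949777… → ⌈·⌉ = 3598
j=10: r + 9k = 4040.172 → ⌈·⌉ = 4041
j=11: r + 10k = 4482.394222… → ⌈·⌉ = 4483
j=12: r + 11k = 4924.616444… → ⌈·⌉ = 4925
j=13: r + 12k = 5366.838666… → ⌈·⌉ = 5367
j=14: r + 13k = 5809.060888… → ⌈·⌉ = 5810
j=15: r + 14k = 6251.283111… → ⌈·⌉ = 6252
j=16: r + 15k = 6693.505333… → ⌈·⌉ = 6694
j=17: r + 16k = 7135.727555… → ⌈·⌉ = 7136
j=18: r + 17k = 7577.949777… → ⌈·⌉ = 7578

61, 503, 945, 1387, 1830, 2272, 2714, 3156, 3598, 4041, 4483, 4925, 5367, 5810, 6252, 6694, 7136, 7578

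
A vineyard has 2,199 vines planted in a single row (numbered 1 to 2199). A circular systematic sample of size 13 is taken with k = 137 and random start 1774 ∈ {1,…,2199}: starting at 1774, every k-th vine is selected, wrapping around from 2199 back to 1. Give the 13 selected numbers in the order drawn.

1774, 1911, 2048, 2185, 123, 260, 397, 534, 671, 808, 945, 1082, 1219

Selection 1: 1774
Selection 2: 1774 + 137 = 1911
Selection 3: 1911 + 137 = 2048
Selection 4: 2048 + 137 = 2185
Selection 5: 2185 + 137 = 2322 → 2322 − 2199 = 123
Selection 6: 123 + 137 = 260
Selection 7: 260 + 137 = 397
Selection 8: 397 + 137 = 534
Selection 9: 534 + 137 = 671
Selection 10: 671 + 137 = 808
Selection 11: 808 + 137 = 945
Selection 12: 945 + 137 = 1082
Selection 13: 1082 + 137 = 1219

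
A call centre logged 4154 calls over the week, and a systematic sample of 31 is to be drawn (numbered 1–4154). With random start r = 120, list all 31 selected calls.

k = N/n = 4154/31 = 134
call 1: 120
call 2: 120 + 134 = 254
call 3: 254 + 134 = 388
call 4: 388 + 134 = 522
call 5: 522 + 134 = 656
call 6: 656 + 134 = 790
call 7: 790 + 134 = 924
call 8: 924 + 134 = 1058
call 9: 1058 + 134 = 1192
call 10: 1192 + 134 = 1326
call 11: 1326 + 134 = 1460
call 12: 1460 + 134 = 1594
call 13: 1594 + 134 = 1728
call 14: 1728 + 134 = 1862
call 15: 1862 + 134 = 1996
call 16: 1996 + 134 = 2130
call 17: 2130 + 134 = 2264
call 18: 2264 + 134 = 2398
call 19: 2398 + 134 = 2532
call 20: 2532 + 134 = 2666
call 21: 2666 + 134 = 2800
call 22: 2800 + 134 = 2934
call 23: 2934 + 134 = 3068
call 24: 3068 + 134 = 3202
call 25: 3202 + 134 = 3336
call 26: 3336 + 134 = 3470
call 27: 3470 + 134 = 3604
call 28: 3604 + 134 = 3738
call 29: 3738 + 134 = 3872
call 30: 3872 + 134 = 4006
call 31: 4006 + 134 = 4140

120, 254, 388, 522, 656, 790, 924, 1058, 1192, 1326, 1460, 1594, 1728, 1862, 1996, 2130, 2264, 2398, 2532, 2666, 2800, 2934, 3068, 3202, 3336, 3470, 3604, 3738, 3872, 4006, 4140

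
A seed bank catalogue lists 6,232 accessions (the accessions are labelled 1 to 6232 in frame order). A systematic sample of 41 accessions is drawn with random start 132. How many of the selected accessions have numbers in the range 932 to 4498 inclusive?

k = 6232/41 = 152
First selection ≥ 932: 132 + ⌈(932−132)/152⌉·152 = 132 + 6×152 = 1044
Last selection ≤ 4498: 132 + ⌊(4498−132)/152⌋·152 = 132 + 28×152 = 4388
Count = 28 − 6 + 1 = 23

23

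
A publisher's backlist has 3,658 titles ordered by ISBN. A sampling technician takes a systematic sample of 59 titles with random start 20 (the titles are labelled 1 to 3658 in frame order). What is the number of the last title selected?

3616

k = 3658/59 = 62
59th selection = r + (59−1)·k = 20 + 58×62 = 20 + 3596 = 3616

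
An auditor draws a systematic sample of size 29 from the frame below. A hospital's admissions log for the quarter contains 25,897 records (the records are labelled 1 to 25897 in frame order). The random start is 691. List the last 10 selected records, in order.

17658, 18551, 19444, 20337, 21230, 22123, 23016, 23909, 24802, 25695

k = N/n = 25897/29 = 893
20th selection = 691 + 19×893 = 17658
21st: 17658 + 893 = 18551
22nd: 18551 + 893 = 19444
23rd: 19444 + 893 = 20337
24th: 20337 + 893 = 21230
25th: 21230 + 893 = 22123
26th: 22123 + 893 = 23016
27th: 23016 + 893 = 23909
28th: 23909 + 893 = 24802
29th: 24802 + 893 = 25695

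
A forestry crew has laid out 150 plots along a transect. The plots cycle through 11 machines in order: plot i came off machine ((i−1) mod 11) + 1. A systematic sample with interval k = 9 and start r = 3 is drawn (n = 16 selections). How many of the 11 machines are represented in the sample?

11

Consecutive selections differ by k = 9, so their machine numbers differ by 9 mod 11 = 9.
gcd(9, 11) = 1, so the sample visits 11/1 = 11 distinct residues mod 11.
Start 3 is machine 3; the machines hit are 1, 2, 3, 4, 5, 6, 7, 8, 9, 10, 11.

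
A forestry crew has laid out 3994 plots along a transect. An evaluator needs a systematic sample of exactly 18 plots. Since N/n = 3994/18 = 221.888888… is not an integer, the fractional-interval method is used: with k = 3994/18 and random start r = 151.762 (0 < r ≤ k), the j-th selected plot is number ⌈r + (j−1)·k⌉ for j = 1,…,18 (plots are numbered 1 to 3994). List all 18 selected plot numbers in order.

152, 374, 596, 818, 1040, 1262, 1484, 1705, 1927, 2149, 2371, 2593, 2815, 3037, 3259, 3481, 3702, 3924

j=1: r + 0k = 151.762 → ⌈·⌉ = 152
j=2: r + 1k = 373.650888… → ⌈·⌉ = 374
j=3: r + 2k = 595.539777… → ⌈·⌉ = 596
j=4: r + 3k = 817.428666… → ⌈·⌉ = 818
j=5: r + 4k = 1039.317555… → ⌈·⌉ = 1040
j=6: r + 5k = 1261.206444… → ⌈·⌉ = 1262
j=7: r + 6k = 1483.095333… → ⌈·⌉ = 1484
j=8: r + 7k = 1704.984222… → ⌈·⌉ = 1705
j=9: r + 8k = 1926.873111… → ⌈·⌉ = 1927
j=10: r + 9k = 2148.762 → ⌈·⌉ = 2149
j=11: r + 10k = 2370.650888… → ⌈·⌉ = 2371
j=12: r + 11k = 2592.539777… → ⌈·⌉ = 2593
j=13: r + 12k = 2814.428666… → ⌈·⌉ = 2815
j=14: r + 13k = 3036.317555… → ⌈·⌉ = 3037
j=15: r + 14k = 3258.206444… → ⌈·⌉ = 3259
j=16: r + 15k = 3480.095333… → ⌈·⌉ = 3481
j=17: r + 16k = 3701.984222… → ⌈·⌉ = 3702
j=18: r + 17k = 3923.873111… → ⌈·⌉ = 3924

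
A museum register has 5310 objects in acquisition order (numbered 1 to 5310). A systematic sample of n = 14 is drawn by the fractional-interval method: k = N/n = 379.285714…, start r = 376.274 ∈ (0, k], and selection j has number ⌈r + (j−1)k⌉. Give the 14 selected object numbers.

j=1: r + 0k = 376.274 → ⌈·⌉ = 377
j=2: r + 1k = 755.559714… → ⌈·⌉ = 756
j=3: r + 2k = 1134.845428… → ⌈·⌉ = 1135
j=4: r + 3k = 1514.131142… → ⌈·⌉ = 1515
j=5: r + 4k = 1893.416857… → ⌈·⌉ = 1894
j=6: r + 5k = 2272.702571… → ⌈·⌉ = 2273
j=7: r + 6k = 2651.988285… → ⌈·⌉ = 2652
j=8: r + 7k = 3031.274 → ⌈·⌉ = 3032
j=9: r + 8k = 3410.559714… → ⌈·⌉ = 3411
j=10: r + 9k = 3789.845428… → ⌈·⌉ = 3790
j=11: r + 10k = 4169.131142… → ⌈·⌉ = 4170
j=12: r + 11k = 4548.416857… → ⌈·⌉ = 4549
j=13: r + 12k = 4927.702571… → ⌈·⌉ = 4928
j=14: r + 13k = 5306.988285… → ⌈·⌉ = 5307

377, 756, 1135, 1515, 1894, 2273, 2652, 3032, 3411, 3790, 4170, 4549, 4928, 5307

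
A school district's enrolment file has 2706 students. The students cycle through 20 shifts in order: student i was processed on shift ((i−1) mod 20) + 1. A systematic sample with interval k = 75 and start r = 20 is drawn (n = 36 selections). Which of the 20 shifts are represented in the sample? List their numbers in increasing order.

5, 10, 15, 20

Consecutive selections differ by k = 75, so their shift numbers differ by 75 mod 20 = 15.
gcd(75, 20) = 5, so the sample visits 20/5 = 4 distinct residues mod 20.
Start 20 is shift 20; the shifts hit are 5, 10, 15, 20.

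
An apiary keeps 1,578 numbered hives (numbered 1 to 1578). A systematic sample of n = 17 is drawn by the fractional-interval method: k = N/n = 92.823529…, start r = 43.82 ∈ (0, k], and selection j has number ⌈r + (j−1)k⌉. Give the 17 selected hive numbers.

44, 137, 230, 323, 416, 508, 601, 694, 787, 880, 973, 1065, 1158, 1251, 1344, 1437, 1529

j=1: r + 0k = 43.82 → ⌈·⌉ = 44
j=2: r + 1k = 136.643529… → ⌈·⌉ = 137
j=3: r + 2k = 229.467058… → ⌈·⌉ = 230
j=4: r + 3k = 322.290588… → ⌈·⌉ = 323
j=5: r + 4k = 415.114117… → ⌈·⌉ = 416
j=6: r + 5k = 507.937647… → ⌈·⌉ = 508
j=7: r + 6k = 600.761176… → ⌈·⌉ = 601
j=8: r + 7k = 693.584705… → ⌈·⌉ = 694
j=9: r + 8k = 786.408235… → ⌈·⌉ = 787
j=10: r + 9k = 879.231764… → ⌈·⌉ = 880
j=11: r + 10k = 972.055294… → ⌈·⌉ = 973
j=12: r + 11k = 1064.878823… → ⌈·⌉ = 1065
j=13: r + 12k = 1157.702352… → ⌈·⌉ = 1158
j=14: r + 13k = 1250.525882… → ⌈·⌉ = 1251
j=15: r + 14k = 1343.349411… → ⌈·⌉ = 1344
j=16: r + 15k = 1436.172941… → ⌈·⌉ = 1437
j=17: r + 16k = 1528.996470… → ⌈·⌉ = 1529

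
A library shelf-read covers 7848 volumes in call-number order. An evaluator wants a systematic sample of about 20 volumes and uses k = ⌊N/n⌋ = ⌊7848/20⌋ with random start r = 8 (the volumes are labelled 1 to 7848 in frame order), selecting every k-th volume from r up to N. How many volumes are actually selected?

21

k = ⌊7848/20⌋ = 392
Achieved size = ⌊(7848 − 8)/392⌋ + 1 = ⌊7840/392⌋ + 1 = 20 + 1 = 21
(last selection: 8 + 20×392 = 7848 ≤ 7848; next would be 8240 > 7848)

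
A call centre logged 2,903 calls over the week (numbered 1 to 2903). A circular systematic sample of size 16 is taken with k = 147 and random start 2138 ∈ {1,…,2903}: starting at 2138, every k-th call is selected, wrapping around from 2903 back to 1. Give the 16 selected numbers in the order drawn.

2138, 2285, 2432, 2579, 2726, 2873, 117, 264, 411, 558, 705, 852, 999, 1146, 1293, 1440

Selection 1: 2138
Selection 2: 2138 + 147 = 2285
Selection 3: 2285 + 147 = 2432
Selection 4: 2432 + 147 = 2579
Selection 5: 2579 + 147 = 2726
Selection 6: 2726 + 147 = 2873
Selection 7: 2873 + 147 = 3020 → 3020 − 2903 = 117
Selection 8: 117 + 147 = 264
Selection 9: 264 + 147 = 411
Selection 10: 411 + 147 = 558
Selection 11: 558 + 147 = 705
Selection 12: 705 + 147 = 852
Selection 13: 852 + 147 = 999
Selection 14: 999 + 147 = 1146
Selection 15: 1146 + 147 = 1293
Selection 16: 1293 + 147 = 1440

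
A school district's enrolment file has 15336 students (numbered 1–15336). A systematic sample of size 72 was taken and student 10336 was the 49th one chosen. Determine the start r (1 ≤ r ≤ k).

k = 15336/72 = 213
r = 10336 − (49−1)×213 = 10336 − 10224 = 112

112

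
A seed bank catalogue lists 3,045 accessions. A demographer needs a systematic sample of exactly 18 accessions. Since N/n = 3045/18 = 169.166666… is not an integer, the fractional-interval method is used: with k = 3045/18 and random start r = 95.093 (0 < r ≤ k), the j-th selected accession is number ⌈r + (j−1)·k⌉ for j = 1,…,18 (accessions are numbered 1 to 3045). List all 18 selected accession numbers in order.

96, 265, 434, 603, 772, 941, 1111, 1280, 1449, 1618, 1787, 1956, 2126, 2295, 2464, 2633, 2802, 2971

j=1: r + 0k = 95.093 → ⌈·⌉ = 96
j=2: r + 1k = 264.259666… → ⌈·⌉ = 265
j=3: r + 2k = 433.426333… → ⌈·⌉ = 434
j=4: r + 3k = 602.593 → ⌈·⌉ = 603
j=5: r + 4k = 771.759666… → ⌈·⌉ = 772
j=6: r + 5k = 940.926333… → ⌈·⌉ = 941
j=7: r + 6k = 1110.093 → ⌈·⌉ = 1111
j=8: r + 7k = 1279.259666… → ⌈·⌉ = 1280
j=9: r + 8k = 1448.426333… → ⌈·⌉ = 1449
j=10: r + 9k = 1617.593 → ⌈·⌉ = 1618
j=11: r + 10k = 1786.759666… → ⌈·⌉ = 1787
j=12: r + 11k = 1955.926333… → ⌈·⌉ = 1956
j=13: r + 12k = 2125.093 → ⌈·⌉ = 2126
j=14: r + 13k = 2294.259666… → ⌈·⌉ = 2295
j=15: r + 14k = 2463.426333… → ⌈·⌉ = 2464
j=16: r + 15k = 2632.593 → ⌈·⌉ = 2633
j=17: r + 16k = 2801.759666… → ⌈·⌉ = 2802
j=18: r + 17k = 2970.926333… → ⌈·⌉ = 2971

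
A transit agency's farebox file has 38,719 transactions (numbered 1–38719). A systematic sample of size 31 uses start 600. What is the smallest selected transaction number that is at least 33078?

k = 38719/31 = 1249
Steps past start: ⌈(33078 − 600)/1249⌉ = ⌈32478/1249⌉ = 27
Selected transaction: 600 + 27×1249 = 34323

34323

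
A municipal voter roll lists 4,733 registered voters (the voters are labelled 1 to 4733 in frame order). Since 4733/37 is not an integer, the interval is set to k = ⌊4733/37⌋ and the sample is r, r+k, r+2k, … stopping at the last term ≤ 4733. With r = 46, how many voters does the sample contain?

k = ⌊4733/37⌋ = 127
Achieved size = ⌊(4733 − 46)/127⌋ + 1 = ⌊4687/127⌋ + 1 = 36 + 1 = 37
(last selection: 46 + 36×127 = 4618 ≤ 4733; next would be 4745 > 4733)

37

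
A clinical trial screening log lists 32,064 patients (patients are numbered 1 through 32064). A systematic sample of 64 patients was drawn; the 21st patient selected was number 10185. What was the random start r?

k = 32064/64 = 501
r = 10185 − (21−1)×501 = 10185 − 10020 = 165

165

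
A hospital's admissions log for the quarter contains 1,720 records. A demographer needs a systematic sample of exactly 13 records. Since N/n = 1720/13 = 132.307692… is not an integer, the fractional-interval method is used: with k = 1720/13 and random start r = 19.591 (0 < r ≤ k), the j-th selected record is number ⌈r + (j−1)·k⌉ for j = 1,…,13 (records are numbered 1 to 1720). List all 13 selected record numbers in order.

j=1: r + 0k = 19.591 → ⌈·⌉ = 20
j=2: r + 1k = 151.898692… → ⌈·⌉ = 152
j=3: r + 2k = 284.206384… → ⌈·⌉ = 285
j=4: r + 3k = 416.514076… → ⌈·⌉ = 417
j=5: r + 4k = 548.821769… → ⌈·⌉ = 549
j=6: r + 5k = 681.129461… → ⌈·⌉ = 682
j=7: r + 6k = 813.437153… → ⌈·⌉ = 814
j=8: r + 7k = 945.744846… → ⌈·⌉ = 946
j=9: r + 8k = 1078.052538… → ⌈·⌉ = 1079
j=10: r + 9k = 1210.360230… → ⌈·⌉ = 1211
j=11: r + 10k = 1342.667923… → ⌈·⌉ = 1343
j=12: r + 11k = 1474.975615… → ⌈·⌉ = 1475
j=13: r + 12k = 1607.283307… → ⌈·⌉ = 1608

20, 152, 285, 417, 549, 682, 814, 946, 1079, 1211, 1343, 1475, 1608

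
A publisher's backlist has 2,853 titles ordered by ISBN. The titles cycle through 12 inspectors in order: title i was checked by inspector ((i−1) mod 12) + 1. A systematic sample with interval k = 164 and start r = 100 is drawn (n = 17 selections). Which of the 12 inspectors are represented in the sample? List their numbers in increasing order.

Consecutive selections differ by k = 164, so their inspector numbers differ by 164 mod 12 = 8.
gcd(164, 12) = 4, so the sample visits 12/4 = 3 distinct residues mod 12.
Start 100 is inspector 4; the inspectors hit are 4, 8, 12.

4, 8, 12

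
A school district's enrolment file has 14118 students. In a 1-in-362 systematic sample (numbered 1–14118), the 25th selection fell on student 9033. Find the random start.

345

k = 362
r = 9033 − (25−1)×362 = 9033 − 8688 = 345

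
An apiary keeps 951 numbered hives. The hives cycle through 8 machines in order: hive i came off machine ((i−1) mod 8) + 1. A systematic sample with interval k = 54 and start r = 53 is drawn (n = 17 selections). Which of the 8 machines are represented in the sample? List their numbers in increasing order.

Consecutive selections differ by k = 54, so their machine numbers differ by 54 mod 8 = 6.
gcd(54, 8) = 2, so the sample visits 8/2 = 4 distinct residues mod 8.
Start 53 is machine 5; the machines hit are 1, 3, 5, 7.

1, 3, 5, 7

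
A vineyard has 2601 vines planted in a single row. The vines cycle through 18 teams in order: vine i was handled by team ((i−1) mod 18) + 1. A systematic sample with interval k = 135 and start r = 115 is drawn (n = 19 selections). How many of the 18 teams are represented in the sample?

2

Consecutive selections differ by k = 135, so their team numbers differ by 135 mod 18 = 9.
gcd(135, 18) = 9, so the sample visits 18/9 = 2 distinct residues mod 18.
Start 115 is team 7; the teams hit are 7, 16.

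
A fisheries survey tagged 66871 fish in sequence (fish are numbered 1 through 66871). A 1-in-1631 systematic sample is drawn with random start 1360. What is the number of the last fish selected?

k = 1631
41st selection = r + (41−1)·k = 1360 + 40×1631 = 1360 + 65240 = 66600

66600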